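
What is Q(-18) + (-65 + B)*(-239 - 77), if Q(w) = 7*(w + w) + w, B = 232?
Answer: -53042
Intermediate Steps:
Q(w) = 15*w (Q(w) = 7*(2*w) + w = 14*w + w = 15*w)
Q(-18) + (-65 + B)*(-239 - 77) = 15*(-18) + (-65 + 232)*(-239 - 77) = -270 + 167*(-316) = -270 - 52772 = -53042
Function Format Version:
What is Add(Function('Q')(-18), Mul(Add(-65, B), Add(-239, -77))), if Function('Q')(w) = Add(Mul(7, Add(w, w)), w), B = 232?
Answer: -53042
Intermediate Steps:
Function('Q')(w) = Mul(15, w) (Function('Q')(w) = Add(Mul(7, Mul(2, w)), w) = Add(Mul(14, w), w) = Mul(15, w))
Add(Function('Q')(-18), Mul(Add(-65, B), Add(-239, -77))) = Add(Mul(15, -18), Mul(Add(-65, 232), Add(-239, -77))) = Add(-270, Mul(167, -316)) = Add(-270, -52772) = -53042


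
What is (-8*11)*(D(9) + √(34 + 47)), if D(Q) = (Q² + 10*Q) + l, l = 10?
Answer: -16720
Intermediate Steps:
D(Q) = 10 + Q² + 10*Q (D(Q) = (Q² + 10*Q) + 10 = 10 + Q² + 10*Q)
(-8*11)*(D(9) + √(34 + 47)) = (-8*11)*((10 + 9² + 10*9) + √(34 + 47)) = -88*((10 + 81 + 90) + √81) = -88*(181 + 9) = -88*190 = -16720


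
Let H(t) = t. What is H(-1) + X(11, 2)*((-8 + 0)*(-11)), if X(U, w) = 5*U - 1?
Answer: 4751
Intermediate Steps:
X(U, w) = -1 + 5*U
H(-1) + X(11, 2)*((-8 + 0)*(-11)) = -1 + (-1 + 5*11)*((-8 + 0)*(-11)) = -1 + (-1 + 55)*(-8*(-11)) = -1 + 54*88 = -1 + 4752 = 4751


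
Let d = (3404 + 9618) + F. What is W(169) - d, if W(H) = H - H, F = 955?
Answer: -13977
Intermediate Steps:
W(H) = 0
d = 13977 (d = (3404 + 9618) + 955 = 13022 + 955 = 13977)
W(169) - d = 0 - 1*13977 = 0 - 13977 = -13977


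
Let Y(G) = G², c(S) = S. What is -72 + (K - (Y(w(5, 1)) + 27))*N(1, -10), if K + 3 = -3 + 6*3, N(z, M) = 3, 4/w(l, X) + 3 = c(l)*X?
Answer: -129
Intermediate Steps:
w(l, X) = 4/(-3 + X*l) (w(l, X) = 4/(-3 + l*X) = 4/(-3 + X*l))
K = 12 (K = -3 + (-3 + 6*3) = -3 + (-3 + 18) = -3 + 15 = 12)
-72 + (K - (Y(w(5, 1)) + 27))*N(1, -10) = -72 + (12 - ((4/(-3 + 1*5))² + 27))*3 = -72 + (12 - ((4/(-3 + 5))² + 27))*3 = -72 + (12 - ((4/2)² + 27))*3 = -72 + (12 - ((4*(½))² + 27))*3 = -72 + (12 - (2² + 27))*3 = -72 + (12 - (4 + 27))*3 = -72 + (12 - 1*31)*3 = -72 + (12 - 31)*3 = -72 - 19*3 = -72 - 57 = -129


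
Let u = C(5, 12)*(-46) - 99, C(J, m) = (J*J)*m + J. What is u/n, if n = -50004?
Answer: 14129/50004 ≈ 0.28256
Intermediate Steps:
C(J, m) = J + m*J² (C(J, m) = J²*m + J = m*J² + J = J + m*J²)
u = -14129 (u = (5*(1 + 5*12))*(-46) - 99 = (5*(1 + 60))*(-46) - 99 = (5*61)*(-46) - 99 = 305*(-46) - 99 = -14030 - 99 = -14129)
u/n = -14129/(-50004) = -14129*(-1/50004) = 14129/50004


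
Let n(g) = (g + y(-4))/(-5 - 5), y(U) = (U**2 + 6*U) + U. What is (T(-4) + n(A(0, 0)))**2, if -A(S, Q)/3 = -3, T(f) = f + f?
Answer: 5929/100 ≈ 59.290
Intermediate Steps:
T(f) = 2*f
y(U) = U**2 + 7*U
A(S, Q) = 9 (A(S, Q) = -3*(-3) = 9)
n(g) = 6/5 - g/10 (n(g) = (g - 4*(7 - 4))/(-5 - 5) = (g - 4*3)/(-10) = (g - 12)*(-1/10) = (-12 + g)*(-1/10) = 6/5 - g/10)
(T(-4) + n(A(0, 0)))**2 = (2*(-4) + (6/5 - 1/10*9))**2 = (-8 + (6/5 - 9/10))**2 = (-8 + 3/10)**2 = (-77/10)**2 = 5929/100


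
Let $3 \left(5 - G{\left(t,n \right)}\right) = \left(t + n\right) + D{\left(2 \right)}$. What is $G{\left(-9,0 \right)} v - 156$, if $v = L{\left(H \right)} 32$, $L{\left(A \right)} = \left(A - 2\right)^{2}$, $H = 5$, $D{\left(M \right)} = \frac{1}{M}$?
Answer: $2100$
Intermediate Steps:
$L{\left(A \right)} = \left(-2 + A\right)^{2}$
$G{\left(t,n \right)} = \frac{29}{6} - \frac{n}{3} - \frac{t}{3}$ ($G{\left(t,n \right)} = 5 - \frac{\left(t + n\right) + \frac{1}{2}}{3} = 5 - \frac{\left(n + t\right) + \frac{1}{2}}{3} = 5 - \frac{\frac{1}{2} + n + t}{3} = 5 - \left(\frac{1}{6} + \frac{n}{3} + \frac{t}{3}\right) = \frac{29}{6} - \frac{n}{3} - \frac{t}{3}$)
$v = 288$ ($v = \left(-2 + 5\right)^{2} \cdot 32 = 3^{2} \cdot 32 = 9 \cdot 32 = 288$)
$G{\left(-9,0 \right)} v - 156 = \left(\frac{29}{6} - 0 - -3\right) 288 - 156 = \left(\frac{29}{6} + 0 + 3\right) 288 - 156 = \frac{47}{6} \cdot 288 - 156 = 2256 - 156 = 2100$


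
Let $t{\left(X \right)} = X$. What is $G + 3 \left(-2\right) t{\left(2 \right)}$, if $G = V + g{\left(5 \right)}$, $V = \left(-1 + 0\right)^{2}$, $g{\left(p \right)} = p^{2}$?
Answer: $14$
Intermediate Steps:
$V = 1$ ($V = \left(-1\right)^{2} = 1$)
$G = 26$ ($G = 1 + 5^{2} = 1 + 25 = 26$)
$G + 3 \left(-2\right) t{\left(2 \right)} = 26 + 3 \left(-2\right) 2 = 26 - 12 = 14$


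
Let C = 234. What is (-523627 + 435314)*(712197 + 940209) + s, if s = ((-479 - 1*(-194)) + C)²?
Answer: -145928928477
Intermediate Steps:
s = 2601 (s = ((-479 - 1*(-194)) + 234)² = ((-479 + 194) + 234)² = (-285 + 234)² = (-51)² = 2601)
(-523627 + 435314)*(712197 + 940209) + s = (-523627 + 435314)*(712197 + 940209) + 2601 = -88313*1652406 + 2601 = -145928931078 + 2601 = -145928928477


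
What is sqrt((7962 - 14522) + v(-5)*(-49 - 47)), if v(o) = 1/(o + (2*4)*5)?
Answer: 8*I*sqrt(125615)/35 ≈ 81.011*I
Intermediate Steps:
v(o) = 1/(40 + o) (v(o) = 1/(o + 8*5) = 1/(o + 40) = 1/(40 + o))
sqrt((7962 - 14522) + v(-5)*(-49 - 47)) = sqrt((7962 - 14522) + (-49 - 47)/(40 - 5)) = sqrt(-6560 - 96/35) = sqrt(-229696/35) = 8*I*sqrt(125615)/35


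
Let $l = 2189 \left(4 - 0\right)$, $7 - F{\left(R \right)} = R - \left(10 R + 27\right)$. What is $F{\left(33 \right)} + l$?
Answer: $9087$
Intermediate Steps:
$F{\left(R \right)} = 34 + 9 R$ ($F{\left(R \right)} = 7 - \left(R - \left(10 R + 27\right)\right) = 7 - \left(R - \left(27 + 10 R\right)\right) = 7 - \left(-27 - 9 R\right) = 7 + \left(27 + 9 R\right) = 34 + 9 R$)
$l = 8756$ ($l = 2189 \left(4 + 0\right) = 2189 \cdot 4 = 8756$)
$F{\left(33 \right)} + l = \left(34 + 9 \cdot 33\right) + 8756 = \left(34 + 297\right) + 8756 = 331 + 8756 = 9087$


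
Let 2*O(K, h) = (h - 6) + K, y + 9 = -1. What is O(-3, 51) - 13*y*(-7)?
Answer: -889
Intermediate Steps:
y = -10 (y = -9 - 1 = -10)
O(K, h) = -3 + K/2 + h/2 (O(K, h) = ((h - 6) + K)/2 = ((-6 + h) + K)/2 = (-6 + K + h)/2 = -3 + K/2 + h/2)
O(-3, 51) - 13*y*(-7) = (-3 + (1/2)*(-3) + (1/2)*51) - 13*(-10)*(-7) = (-3 - 3/2 + 51/2) + 130*(-7) = 21 - 910 = -889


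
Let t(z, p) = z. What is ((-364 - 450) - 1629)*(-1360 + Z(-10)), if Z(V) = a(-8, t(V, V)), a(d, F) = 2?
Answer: 3317594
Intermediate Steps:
Z(V) = 2
((-364 - 450) - 1629)*(-1360 + Z(-10)) = ((-364 - 450) - 1629)*(-1360 + 2) = (-814 - 1629)*(-1358) = -2443*(-1358) = 3317594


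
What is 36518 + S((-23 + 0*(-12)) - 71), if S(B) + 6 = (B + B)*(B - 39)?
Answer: 61516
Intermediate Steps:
S(B) = -6 + 2*B*(-39 + B) (S(B) = -6 + (B + B)*(B - 39) = -6 + (2*B)*(-39 + B) = -6 + 2*B*(-39 + B))
36518 + S((-23 + 0*(-12)) - 71) = 36518 + (-6 - 78*((-23 + 0*(-12)) - 71) + 2*((-23 + 0*(-12)) - 71)**2) = 36518 + (-6 - 78*((-23 + 0) - 71) + 2*((-23 + 0) - 71)**2) = 36518 + (-6 - 78*(-23 - 71) + 2*(-23 - 71)**2) = 36518 + (-6 - 78*(-94) + 2*(-94)**2) = 36518 + (-6 + 7332 + 2*8836) = 36518 + (-6 + 7332 + 17672) = 36518 + 24998 = 61516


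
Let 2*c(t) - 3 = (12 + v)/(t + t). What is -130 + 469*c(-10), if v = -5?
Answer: 19657/40 ≈ 491.42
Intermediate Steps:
c(t) = 3/2 + 7/(4*t) (c(t) = 3/2 + ((12 - 5)/(t + t))/2 = 3/2 + (7/((2*t)))/2 = 3/2 + (7*(1/(2*t)))/2 = 3/2 + (7/(2*t))/2 = 3/2 + 7/(4*t))
-130 + 469*c(-10) = -130 + 469*((1/4)*(7 + 6*(-10))/(-10)) = -130 + 469*((1/4)*(-1/10)*(7 - 60)) = -130 + 469*((1/4)*(-1/10)*(-53)) = -130 + 469*(53/40) = -130 + 24857/40 = 19657/40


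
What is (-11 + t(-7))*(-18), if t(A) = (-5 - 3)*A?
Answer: -810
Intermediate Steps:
t(A) = -8*A
(-11 + t(-7))*(-18) = (-11 - 8*(-7))*(-18) = (-11 + 56)*(-18) = 45*(-18) = -810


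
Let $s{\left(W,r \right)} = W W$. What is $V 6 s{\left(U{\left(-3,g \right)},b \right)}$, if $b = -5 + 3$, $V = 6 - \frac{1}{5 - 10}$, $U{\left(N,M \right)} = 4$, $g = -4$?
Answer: $\frac{2976}{5} \approx 595.2$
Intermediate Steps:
$V = \frac{31}{5}$ ($V = 6 - \frac{1}{-5} = 6 - - \frac{1}{5} = 6 + \frac{1}{5} = \frac{31}{5} \approx 6.2$)
$b = -2$
$s{\left(W,r \right)} = W^{2}$
$V 6 s{\left(U{\left(-3,g \right)},b \right)} = \frac{31}{5} \cdot 6 \cdot 4^{2} = \frac{186}{5} \cdot 16 = \frac{2976}{5}$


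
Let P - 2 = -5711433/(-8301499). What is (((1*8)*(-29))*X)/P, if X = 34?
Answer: -65482224112/22314431 ≈ -2934.5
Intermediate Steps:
P = 22314431/8301499 (P = 2 - 5711433/(-8301499) = 2 - 5711433*(-1/8301499) = 2 + 5711433/8301499 = 22314431/8301499 ≈ 2.6880)
(((1*8)*(-29))*X)/P = (((1*8)*(-29))*34)/(22314431/8301499) = ((8*(-29))*34)*(8301499/22314431) = -232*34*(8301499/22314431) = -7888*8301499/22314431 = -65482224112/22314431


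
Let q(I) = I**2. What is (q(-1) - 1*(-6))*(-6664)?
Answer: -46648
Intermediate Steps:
(q(-1) - 1*(-6))*(-6664) = ((-1)**2 - 1*(-6))*(-6664) = (1 + 6)*(-6664) = 7*(-6664) = -46648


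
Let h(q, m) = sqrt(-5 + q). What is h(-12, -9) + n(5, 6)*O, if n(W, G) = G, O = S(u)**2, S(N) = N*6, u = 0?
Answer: I*sqrt(17) ≈ 4.1231*I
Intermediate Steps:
S(N) = 6*N
O = 0 (O = (6*0)**2 = 0**2 = 0)
h(-12, -9) + n(5, 6)*O = sqrt(-5 - 12) + 6*0 = sqrt(-17) + 0 = I*sqrt(17) + 0 = I*sqrt(17)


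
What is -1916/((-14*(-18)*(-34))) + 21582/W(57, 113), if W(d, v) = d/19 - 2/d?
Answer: 2635113659/361998 ≈ 7279.4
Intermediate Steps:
W(d, v) = -2/d + d/19 (W(d, v) = d*(1/19) - 2/d = d/19 - 2/d = -2/d + d/19)
-1916/((-14*(-18)*(-34))) + 21582/W(57, 113) = -1916/((-14*(-18)*(-34))) + 21582/(-2/57 + (1/19)*57) = -1916/((-(-252)*(-34))) + 21582/(-2*1/57 + 3) = -1916/((-1*8568)) + 21582/(-2/57 + 3) = -1916/(-8568) + 21582/(169/57) = -1916*(-1/8568) + 21582*(57/169) = 479/2142 + 1230174/169 = 2635113659/361998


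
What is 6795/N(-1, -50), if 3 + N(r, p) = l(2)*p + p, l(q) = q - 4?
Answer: 6795/47 ≈ 144.57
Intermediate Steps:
l(q) = -4 + q
N(r, p) = -3 - p (N(r, p) = -3 + ((-4 + 2)*p + p) = -3 + (-2*p + p) = -3 - p)
6795/N(-1, -50) = 6795/(-3 - 1*(-50)) = 6795/(-3 + 50) = 6795/47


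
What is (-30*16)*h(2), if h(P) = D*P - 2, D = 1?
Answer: 0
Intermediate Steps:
h(P) = -2 + P (h(P) = 1*P - 2 = P - 2 = -2 + P)
(-30*16)*h(2) = (-30*16)*(-2 + 2) = -480*0 = 0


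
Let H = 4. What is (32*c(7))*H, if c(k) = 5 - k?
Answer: -256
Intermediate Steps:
(32*c(7))*H = (32*(5 - 1*7))*4 = (32*(5 - 7))*4 = (32*(-2))*4 = -64*4 = -256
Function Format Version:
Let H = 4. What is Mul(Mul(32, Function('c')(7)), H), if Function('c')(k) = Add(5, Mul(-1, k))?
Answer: -256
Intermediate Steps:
Mul(Mul(32, Function('c')(7)), H) = Mul(Mul(32, Add(5, Mul(-1, 7))), 4) = Mul(Mul(32, Add(5, -7)), 4) = Mul(Mul(32, -2), 4) = Mul(-64, 4) = -256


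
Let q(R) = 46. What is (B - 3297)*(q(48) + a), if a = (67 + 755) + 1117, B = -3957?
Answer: -14399190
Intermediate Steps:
a = 1939 (a = 822 + 1117 = 1939)
(B - 3297)*(q(48) + a) = (-3957 - 3297)*(46 + 1939) = -7254*1985 = -14399190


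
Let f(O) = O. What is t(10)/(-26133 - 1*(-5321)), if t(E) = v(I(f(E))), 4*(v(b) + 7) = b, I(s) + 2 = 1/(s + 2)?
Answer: 359/998976 ≈ 0.00035937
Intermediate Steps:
I(s) = -2 + 1/(2 + s) (I(s) = -2 + 1/(s + 2) = -2 + 1/(2 + s))
v(b) = -7 + b/4
t(E) = -7 + (-3 - 2*E)/(4*(2 + E)) (t(E) = -7 + ((-3 - 2*E)/(2 + E))/4 = -7 + (-3 - 2*E)/(4*(2 + E)))
t(10)/(-26133 - 1*(-5321)) = ((-59 - 30*10)/(4*(2 + 10)))/(-26133 - 1*(-5321)) = ((¼)*(-59 - 300)/12)/(-26133 + 5321) = ((¼)*(1/12)*(-359))/(-20812) = -359/48*(-1/20812) = 359/998976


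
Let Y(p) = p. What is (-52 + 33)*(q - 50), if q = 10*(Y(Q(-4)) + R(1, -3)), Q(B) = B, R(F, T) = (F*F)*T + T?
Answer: 2850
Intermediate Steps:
R(F, T) = T + T*F² (R(F, T) = F²*T + T = T*F² + T = T + T*F²)
q = -100 (q = 10*(-4 - 3*(1 + 1²)) = 10*(-4 - 3*(1 + 1)) = 10*(-4 - 3*2) = 10*(-4 - 6) = 10*(-10) = -100)
(-52 + 33)*(q - 50) = (-52 + 33)*(-100 - 50) = -19*(-150) = 2850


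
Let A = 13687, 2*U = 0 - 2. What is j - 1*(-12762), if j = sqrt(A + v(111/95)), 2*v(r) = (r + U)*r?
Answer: 12762 + sqrt(123526063)/95 ≈ 12879.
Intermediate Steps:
U = -1 (U = (0 - 2)/2 = (1/2)*(-2) = -1)
v(r) = r*(-1 + r)/2 (v(r) = ((r - 1)*r)/2 = ((-1 + r)*r)/2 = (r*(-1 + r))/2 = r*(-1 + r)/2)
j = sqrt(123526063)/95 (j = sqrt(13687 + (111/95)*(-1 + 111/95)/2) = sqrt(13687 + (111*(1/95))*(-1 + 111*(1/95))/2) = sqrt(13687 + (1/2)*(111/95)*(-1 + 111/95)) = sqrt(13687 + (1/2)*(111/95)*(16/95)) = sqrt(13687 + 888/9025) = sqrt(123526063/9025) = sqrt(123526063)/95 ≈ 116.99)
j - 1*(-12762) = sqrt(123526063)/95 - 1*(-12762) = sqrt(123526063)/95 + 12762 = 12762 + sqrt(123526063)/95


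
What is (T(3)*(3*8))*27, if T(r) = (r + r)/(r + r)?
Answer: 648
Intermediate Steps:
T(r) = 1 (T(r) = (2*r)/((2*r)) = (2*r)*(1/(2*r)) = 1)
(T(3)*(3*8))*27 = (1*(3*8))*27 = (1*24)*27 = 24*27 = 648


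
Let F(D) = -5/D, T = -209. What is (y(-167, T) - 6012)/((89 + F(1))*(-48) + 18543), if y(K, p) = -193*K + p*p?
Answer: 23300/4837 ≈ 4.8170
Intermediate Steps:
y(K, p) = p² - 193*K (y(K, p) = -193*K + p² = p² - 193*K)
(y(-167, T) - 6012)/((89 + F(1))*(-48) + 18543) = (((-209)² - 193*(-167)) - 6012)/((89 - 5/1)*(-48) + 18543) = ((43681 + 32231) - 6012)/((89 - 5*1)*(-48) + 18543) = (75912 - 6012)/((89 - 5)*(-48) + 18543) = 69900/(84*(-48) + 18543) = 69900/(-4032 + 18543) = 69900/14511 = 69900*(1/14511) = 23300/4837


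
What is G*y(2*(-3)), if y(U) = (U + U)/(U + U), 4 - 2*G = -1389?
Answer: 1393/2 ≈ 696.50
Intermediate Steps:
G = 1393/2 (G = 2 - ½*(-1389) = 2 + 1389/2 = 1393/2 ≈ 696.50)
y(U) = 1 (y(U) = (2*U)/((2*U)) = (2*U)*(1/(2*U)) = 1)
G*y(2*(-3)) = (1393/2)*1 = 1393/2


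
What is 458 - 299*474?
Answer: -141268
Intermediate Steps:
458 - 299*474 = 458 - 141726 = -141268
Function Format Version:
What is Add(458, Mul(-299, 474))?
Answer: -141268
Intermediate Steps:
Add(458, Mul(-299, 474)) = Add(458, -141726) = -141268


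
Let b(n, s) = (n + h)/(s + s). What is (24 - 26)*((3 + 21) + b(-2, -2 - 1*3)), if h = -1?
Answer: -243/5 ≈ -48.600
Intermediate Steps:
b(n, s) = (-1 + n)/(2*s) (b(n, s) = (n - 1)/(s + s) = (-1 + n)/((2*s)) = (-1 + n)*(1/(2*s)) = (-1 + n)/(2*s))
(24 - 26)*((3 + 21) + b(-2, -2 - 1*3)) = (24 - 26)*((3 + 21) + (-1 - 2)/(2*(-2 - 1*3))) = -2*(24 + (½)*(-3)/(-2 - 3)) = -2*(24 + (½)*(-3)/(-5)) = -2*(24 + (½)*(-⅕)*(-3)) = -2*(24 + 3/10) = -2*243/10 = -243/5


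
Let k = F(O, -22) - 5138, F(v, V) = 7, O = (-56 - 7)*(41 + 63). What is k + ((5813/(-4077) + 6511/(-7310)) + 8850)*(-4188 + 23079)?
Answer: 32556510649991/194790 ≈ 1.6714e+8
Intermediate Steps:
O = -6552 (O = -63*104 = -6552)
k = -5131 (k = 7 - 5138 = -5131)
k + ((5813/(-4077) + 6511/(-7310)) + 8850)*(-4188 + 23079) = -5131 + ((5813/(-4077) + 6511/(-7310)) + 8850)*(-4188 + 23079) = -5131 + ((5813*(-1/4077) + 6511*(-1/7310)) + 8850)*18891 = -5131 + ((-5813/4077 - 383/430) + 8850)*18891 = -5131 + (-4061081/1753110 + 8850)*18891 = -5131 + (15510962419/1753110)*18891 = -5131 + 32557510117481/194790 = 32556510649991/194790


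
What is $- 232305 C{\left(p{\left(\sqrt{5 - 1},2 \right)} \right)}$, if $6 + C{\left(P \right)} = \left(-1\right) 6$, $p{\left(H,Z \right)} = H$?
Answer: $2787660$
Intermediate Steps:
$C{\left(P \right)} = -12$ ($C{\left(P \right)} = -6 - 6 = -12$)
$- 232305 C{\left(p{\left(\sqrt{5 - 1},2 \right)} \right)} = \left(-232305\right) \left(-12\right) = 2787660$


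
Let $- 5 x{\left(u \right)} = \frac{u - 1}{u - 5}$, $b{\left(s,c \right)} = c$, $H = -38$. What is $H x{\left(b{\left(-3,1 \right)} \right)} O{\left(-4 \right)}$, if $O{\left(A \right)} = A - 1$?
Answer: $0$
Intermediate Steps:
$x{\left(u \right)} = - \frac{-1 + u}{5 \left(-5 + u\right)}$ ($x{\left(u \right)} = - \frac{\left(u - 1\right) \frac{1}{u - 5}}{5} = - \frac{\left(-1 + u\right) \frac{1}{-5 + u}}{5} = - \frac{\frac{1}{-5 + u} \left(-1 + u\right)}{5} = - \frac{-1 + u}{5 \left(-5 + u\right)}$)
$O{\left(A \right)} = -1 + A$
$H x{\left(b{\left(-3,1 \right)} \right)} O{\left(-4 \right)} = - 38 \frac{1 - 1}{5 \left(-5 + 1\right)} \left(-1 - 4\right) = - 38 \frac{1 - 1}{5 \left(-4\right)} \left(-5\right) = - 38 \cdot \frac{1}{5} \left(- \frac{1}{4}\right) 0 \left(-5\right) = \left(-38\right) 0 \left(-5\right) = 0 \left(-5\right) = 0$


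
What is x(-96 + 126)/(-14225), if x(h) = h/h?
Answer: -1/14225 ≈ -7.0299e-5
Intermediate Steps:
x(h) = 1
x(-96 + 126)/(-14225) = 1/(-14225) = 1*(-1/14225) = -1/14225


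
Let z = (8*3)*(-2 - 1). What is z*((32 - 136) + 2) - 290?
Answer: 7054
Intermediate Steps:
z = -72 (z = 24*(-3) = -72)
z*((32 - 136) + 2) - 290 = -72*((32 - 136) + 2) - 290 = -72*(-104 + 2) - 290 = -72*(-102) - 290 = 7344 - 290 = 7054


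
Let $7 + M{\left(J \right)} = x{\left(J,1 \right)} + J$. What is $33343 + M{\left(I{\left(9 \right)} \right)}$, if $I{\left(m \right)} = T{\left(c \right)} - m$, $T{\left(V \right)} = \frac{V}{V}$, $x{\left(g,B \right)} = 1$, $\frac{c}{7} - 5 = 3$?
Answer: $33329$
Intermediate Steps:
$c = 56$ ($c = 35 + 7 \cdot 3 = 35 + 21 = 56$)
$T{\left(V \right)} = 1$
$I{\left(m \right)} = 1 - m$
$M{\left(J \right)} = -6 + J$ ($M{\left(J \right)} = -7 + \left(1 + J\right) = -6 + J$)
$33343 + M{\left(I{\left(9 \right)} \right)} = 33343 + \left(-6 + \left(1 - 9\right)\right) = 33343 - 14 = 33329$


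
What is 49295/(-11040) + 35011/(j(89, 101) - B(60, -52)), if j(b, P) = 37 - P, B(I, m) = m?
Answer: -6451883/2208 ≈ -2922.0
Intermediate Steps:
49295/(-11040) + 35011/(j(89, 101) - B(60, -52)) = 49295/(-11040) + 35011/((37 - 1*101) - 1*(-52)) = 49295*(-1/11040) + 35011/((37 - 101) + 52) = -9859/2208 + 35011/(-64 + 52) = -9859/2208 + 35011/(-12) = -9859/2208 + 35011*(-1/12) = -9859/2208 - 35011/12 = -6451883/2208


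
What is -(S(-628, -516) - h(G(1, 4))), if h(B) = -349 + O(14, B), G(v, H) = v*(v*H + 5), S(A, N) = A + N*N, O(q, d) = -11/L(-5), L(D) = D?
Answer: -1329874/5 ≈ -2.6598e+5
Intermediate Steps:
O(q, d) = 11/5 (O(q, d) = -11/(-5) = -11*(-1/5) = 11/5)
S(A, N) = A + N**2
G(v, H) = v*(5 + H*v) (G(v, H) = v*(H*v + 5) = v*(5 + H*v))
h(B) = -1734/5 (h(B) = -349 + 11/5 = -1734/5)
-(S(-628, -516) - h(G(1, 4))) = -((-628 + (-516)**2) - 1*(-1734/5)) = -((-628 + 266256) + 1734/5) = -(265628 + 1734/5) = -1*1329874/5 = -1329874/5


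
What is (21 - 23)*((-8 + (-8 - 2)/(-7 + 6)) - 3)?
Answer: 2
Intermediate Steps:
(21 - 23)*((-8 + (-8 - 2)/(-7 + 6)) - 3) = -2*((-8 - 10/(-1)) - 3) = -2*((-8 - 10*(-1)) - 3) = -2*((-8 + 10) - 3) = -2*(2 - 3) = -2*(-1) = 2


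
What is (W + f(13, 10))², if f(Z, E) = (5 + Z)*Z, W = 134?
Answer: 135424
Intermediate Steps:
f(Z, E) = Z*(5 + Z)
(W + f(13, 10))² = (134 + 13*(5 + 13))² = (134 + 13*18)² = (134 + 234)² = 368² = 135424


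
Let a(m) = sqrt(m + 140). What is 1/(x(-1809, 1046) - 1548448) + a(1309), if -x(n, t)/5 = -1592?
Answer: -1/1540488 + 3*sqrt(161) ≈ 38.066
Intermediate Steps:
x(n, t) = 7960 (x(n, t) = -5*(-1592) = 7960)
a(m) = sqrt(140 + m)
1/(x(-1809, 1046) - 1548448) + a(1309) = 1/(7960 - 1548448) + sqrt(140 + 1309) = 1/(-1540488) + sqrt(1449) = -1/1540488 + 3*sqrt(161)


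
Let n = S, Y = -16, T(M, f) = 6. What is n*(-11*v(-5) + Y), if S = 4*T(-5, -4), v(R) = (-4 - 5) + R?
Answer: 3312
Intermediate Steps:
v(R) = -9 + R
S = 24 (S = 4*6 = 24)
n = 24
n*(-11*v(-5) + Y) = 24*(-11*(-9 - 5) - 16) = 24*(-11*(-14) - 16) = 24*(154 - 16) = 24*138 = 3312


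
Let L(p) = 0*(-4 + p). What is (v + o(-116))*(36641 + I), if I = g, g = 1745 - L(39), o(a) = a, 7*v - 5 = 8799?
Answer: 306780912/7 ≈ 4.3826e+7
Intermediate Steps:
v = 8804/7 (v = 5/7 + (1/7)*8799 = 5/7 + 1257 = 8804/7 ≈ 1257.7)
L(p) = 0
g = 1745 (g = 1745 - 1*0 = 1745 + 0 = 1745)
I = 1745
(v + o(-116))*(36641 + I) = (8804/7 - 116)*(36641 + 1745) = (7992/7)*38386 = 306780912/7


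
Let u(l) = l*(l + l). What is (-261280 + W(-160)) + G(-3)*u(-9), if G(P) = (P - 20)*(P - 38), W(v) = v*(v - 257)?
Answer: -41794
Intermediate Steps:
u(l) = 2*l**2 (u(l) = l*(2*l) = 2*l**2)
W(v) = v*(-257 + v)
G(P) = (-38 + P)*(-20 + P) (G(P) = (-20 + P)*(-38 + P) = (-38 + P)*(-20 + P))
(-261280 + W(-160)) + G(-3)*u(-9) = (-261280 - 160*(-257 - 160)) + (760 + (-3)**2 - 58*(-3))*(2*(-9)**2) = (-261280 - 160*(-417)) + (760 + 9 + 174)*(2*81) = (-261280 + 66720) + 943*162 = -194560 + 152766 = -41794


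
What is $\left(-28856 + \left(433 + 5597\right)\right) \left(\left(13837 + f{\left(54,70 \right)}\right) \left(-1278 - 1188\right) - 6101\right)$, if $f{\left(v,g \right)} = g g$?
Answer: $1054824680518$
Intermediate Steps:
$f{\left(v,g \right)} = g^{2}$
$\left(-28856 + \left(433 + 5597\right)\right) \left(\left(13837 + f{\left(54,70 \right)}\right) \left(-1278 - 1188\right) - 6101\right) = \left(-28856 + \left(433 + 5597\right)\right) \left(\left(13837 + 70^{2}\right) \left(-1278 - 1188\right) - 6101\right) = \left(-28856 + 6030\right) \left(\left(13837 + 4900\right) \left(-2466\right) - 6101\right) = - 22826 \left(18737 \left(-2466\right) - 6101\right) = - 22826 \left(-46205442 - 6101\right) = \left(-22826\right) \left(-46211543\right) = 1054824680518$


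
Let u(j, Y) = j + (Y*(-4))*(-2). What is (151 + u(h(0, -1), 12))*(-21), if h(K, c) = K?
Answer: -5187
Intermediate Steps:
u(j, Y) = j + 8*Y (u(j, Y) = j - 4*Y*(-2) = j + 8*Y)
(151 + u(h(0, -1), 12))*(-21) = (151 + (0 + 8*12))*(-21) = (151 + (0 + 96))*(-21) = (151 + 96)*(-21) = 247*(-21) = -5187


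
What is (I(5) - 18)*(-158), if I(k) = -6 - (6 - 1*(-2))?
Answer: 5056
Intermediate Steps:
I(k) = -14 (I(k) = -6 - (6 + 2) = -6 - 1*8 = -6 - 8 = -14)
(I(5) - 18)*(-158) = (-14 - 18)*(-158) = -32*(-158) = 5056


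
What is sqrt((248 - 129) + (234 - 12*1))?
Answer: sqrt(341) ≈ 18.466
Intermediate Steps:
sqrt((248 - 129) + (234 - 12*1)) = sqrt(119 + (234 - 12)) = sqrt(119 + 222) = sqrt(341)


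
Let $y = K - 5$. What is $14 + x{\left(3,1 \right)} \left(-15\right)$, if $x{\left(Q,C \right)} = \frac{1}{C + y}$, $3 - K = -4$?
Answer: $9$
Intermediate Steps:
$K = 7$ ($K = 3 - -4 = 3 + 4 = 7$)
$y = 2$ ($y = 7 - 5 = 2$)
$x{\left(Q,C \right)} = \frac{1}{2 + C}$ ($x{\left(Q,C \right)} = \frac{1}{C + 2} = \frac{1}{2 + C}$)
$14 + x{\left(3,1 \right)} \left(-15\right) = 14 + \frac{1}{2 + 1} \left(-15\right) = 14 + \frac{1}{3} \left(-15\right) = 14 - 5 = 9$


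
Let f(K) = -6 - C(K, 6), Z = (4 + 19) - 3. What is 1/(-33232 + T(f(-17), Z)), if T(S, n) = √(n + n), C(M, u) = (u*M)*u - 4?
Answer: -4154/138045723 - √10/552182892 ≈ -3.0097e-5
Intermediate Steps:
C(M, u) = -4 + M*u² (C(M, u) = (M*u)*u - 4 = M*u² - 4 = -4 + M*u²)
Z = 20 (Z = 23 - 3 = 20)
f(K) = -2 - 36*K (f(K) = -6 - (-4 + K*6²) = -6 - (-4 + K*36) = -6 - (-4 + 36*K) = -6 + (4 - 36*K) = -2 - 36*K)
T(S, n) = √2*√n (T(S, n) = √(2*n) = √2*√n)
1/(-33232 + T(f(-17), Z)) = 1/(-33232 + √2*√20) = 1/(-33232 + √2*(2*√5)) = 1/(-33232 + 2*√10)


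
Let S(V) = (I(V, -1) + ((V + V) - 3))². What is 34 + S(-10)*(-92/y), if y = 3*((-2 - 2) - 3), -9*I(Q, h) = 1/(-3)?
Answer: 35885306/15309 ≈ 2344.1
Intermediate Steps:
I(Q, h) = 1/27 (I(Q, h) = -⅑/(-3) = -⅑*(-⅓) = 1/27)
S(V) = (-80/27 + 2*V)² (S(V) = (1/27 + ((V + V) - 3))² = (1/27 + (2*V - 3))² = (1/27 + (-3 + 2*V))² = (-80/27 + 2*V)²)
y = -21 (y = 3*(-4 - 3) = 3*(-7) = -21)
34 + S(-10)*(-92/y) = 34 + (4*(-40 + 27*(-10))²/729)*(-92/(-21)) = 34 + (4*(-40 - 270)²/729)*(-92*(-1/21)) = 34 + ((4/729)*(-310)²)*(92/21) = 34 + ((4/729)*96100)*(92/21) = 34 + (384400/729)*(92/21) = 34 + 35364800/15309 = 35885306/15309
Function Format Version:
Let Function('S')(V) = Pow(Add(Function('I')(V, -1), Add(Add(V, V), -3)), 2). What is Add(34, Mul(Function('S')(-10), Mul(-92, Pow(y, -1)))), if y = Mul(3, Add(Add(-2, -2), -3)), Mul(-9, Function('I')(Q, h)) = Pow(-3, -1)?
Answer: Rational(35885306, 15309) ≈ 2344.1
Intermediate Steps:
Function('I')(Q, h) = Rational(1, 27) (Function('I')(Q, h) = Mul(Rational(-1, 9), Pow(-3, -1)) = Mul(Rational(-1, 9), Rational(-1, 3)) = Rational(1, 27))
Function('S')(V) = Pow(Add(Rational(-80, 27), Mul(2, V)), 2) (Function('S')(V) = Pow(Add(Rational(1, 27), Add(Add(V, V), -3)), 2) = Pow(Add(Rational(1, 27), Add(Mul(2, V), -3)), 2) = Pow(Add(Rational(1, 27), Add(-3, Mul(2, V))), 2) = Pow(Add(Rational(-80, 27), Mul(2, V)), 2))
y = -21 (y = Mul(3, Add(-4, -3)) = Mul(3, -7) = -21)
Add(34, Mul(Function('S')(-10), Mul(-92, Pow(y, -1)))) = Add(34, Mul(Mul(Rational(4, 729), Pow(Add(-40, Mul(27, -10)), 2)), Mul(-92, Pow(-21, -1)))) = Add(34, Mul(Mul(Rational(4, 729), Pow(Add(-40, -270), 2)), Mul(-92, Rational(-1, 21)))) = Add(34, Mul(Mul(Rational(4, 729), Pow(-310, 2)), Rational(92, 21))) = Add(34, Mul(Mul(Rational(4, 729), 96100), Rational(92, 21))) = Add(34, Mul(Rational(384400, 729), Rational(92, 21))) = Add(34, Rational(35364800, 15309)) = Rational(35885306, 15309)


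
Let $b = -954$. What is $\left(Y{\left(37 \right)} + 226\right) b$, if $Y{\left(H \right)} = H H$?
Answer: $-1521630$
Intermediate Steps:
$Y{\left(H \right)} = H^{2}$
$\left(Y{\left(37 \right)} + 226\right) b = \left(37^{2} + 226\right) \left(-954\right) = \left(1369 + 226\right) \left(-954\right) = 1595 \left(-954\right) = -1521630$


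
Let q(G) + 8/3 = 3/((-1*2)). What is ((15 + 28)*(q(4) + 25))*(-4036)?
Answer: -10846750/3 ≈ -3.6156e+6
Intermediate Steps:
q(G) = -25/6 (q(G) = -8/3 + 3/((-1*2)) = -8/3 + 3/(-2) = -8/3 + 3*(-½) = -8/3 - 3/2 = -25/6)
((15 + 28)*(q(4) + 25))*(-4036) = ((15 + 28)*(-25/6 + 25))*(-4036) = (43*(125/6))*(-4036) = (5375/6)*(-4036) = -10846750/3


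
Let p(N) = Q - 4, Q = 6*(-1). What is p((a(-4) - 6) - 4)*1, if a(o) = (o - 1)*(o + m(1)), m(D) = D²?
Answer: -10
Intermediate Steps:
Q = -6
a(o) = (1 + o)*(-1 + o) (a(o) = (o - 1)*(o + 1²) = (-1 + o)*(o + 1) = (-1 + o)*(1 + o) = (1 + o)*(-1 + o))
p(N) = -10 (p(N) = -6 - 4 = -10)
p((a(-4) - 6) - 4)*1 = -10*1 = -10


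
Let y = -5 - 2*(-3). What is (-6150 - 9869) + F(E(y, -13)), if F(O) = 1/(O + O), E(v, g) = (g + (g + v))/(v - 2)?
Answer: -800949/50 ≈ -16019.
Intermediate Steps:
y = 1 (y = -5 + 6 = 1)
E(v, g) = (v + 2*g)/(-2 + v)
F(O) = 1/(2*O)
(-6150 - 9869) + F(E(y, -13)) = (-6150 - 9869) + 1/(2*(((1 + 2*(-13))/(-2 + 1)))) = -16019 + 1/(2*(((1 - 26)/(-1)))) = -16019 + 1/(2*((-1*(-25)))) = -16019 + (½)/25 = -16019 + (½)*(1/25) = -16019 + 1/50 = -800949/50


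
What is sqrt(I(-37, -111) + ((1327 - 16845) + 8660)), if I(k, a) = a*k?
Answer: I*sqrt(2751) ≈ 52.45*I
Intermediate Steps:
sqrt(I(-37, -111) + ((1327 - 16845) + 8660)) = sqrt(-111*(-37) + ((1327 - 16845) + 8660)) = sqrt(4107 + (-15518 + 8660)) = sqrt(4107 - 6858) = sqrt(-2751) = I*sqrt(2751)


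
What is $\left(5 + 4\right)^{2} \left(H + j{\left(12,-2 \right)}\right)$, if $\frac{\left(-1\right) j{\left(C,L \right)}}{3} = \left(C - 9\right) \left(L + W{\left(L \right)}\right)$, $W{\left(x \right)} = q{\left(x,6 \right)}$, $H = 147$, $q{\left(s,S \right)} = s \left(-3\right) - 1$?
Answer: $9720$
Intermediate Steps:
$q{\left(s,S \right)} = -1 - 3 s$ ($q{\left(s,S \right)} = - 3 s - 1 = -1 - 3 s$)
$W{\left(x \right)} = -1 - 3 x$
$j{\left(C,L \right)} = - 3 \left(-1 - 2 L\right) \left(-9 + C\right)$ ($j{\left(C,L \right)} = - 3 \left(C - 9\right) \left(L - \left(1 + 3 L\right)\right) = - 3 \left(-9 + C\right) \left(-1 - 2 L\right) = - 3 \left(-1 - 2 L\right) \left(-9 + C\right)$)
$\left(5 + 4\right)^{2} \left(H + j{\left(12,-2 \right)}\right) = \left(5 + 4\right)^{2} \left(147 + \left(-27 - -108 + 3 \cdot 12 + 6 \cdot 12 \left(-2\right)\right)\right) = 9^{2} \left(147 + \left(-27 + 108 + 36 - 144\right)\right) = 81 \left(147 - 27\right) = 81 \cdot 120 = 9720$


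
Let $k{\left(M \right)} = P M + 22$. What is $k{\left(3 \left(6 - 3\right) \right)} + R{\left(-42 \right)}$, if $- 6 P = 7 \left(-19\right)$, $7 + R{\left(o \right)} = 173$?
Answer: $\frac{775}{2} \approx 387.5$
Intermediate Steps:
$R{\left(o \right)} = 166$ ($R{\left(o \right)} = -7 + 173 = 166$)
$P = \frac{133}{6}$ ($P = - \frac{7 \left(-19\right)}{6} = \left(- \frac{1}{6}\right) \left(-133\right) = \frac{133}{6} \approx 22.167$)
$k{\left(M \right)} = 22 + \frac{133 M}{6}$ ($k{\left(M \right)} = \frac{133 M}{6} + 22 = 22 + \frac{133 M}{6}$)
$k{\left(3 \left(6 - 3\right) \right)} + R{\left(-42 \right)} = \left(22 + \frac{133 \cdot 3 \left(6 - 3\right)}{6}\right) + 166 = \left(22 + \frac{133 \cdot 3 \cdot 3}{6}\right) + 166 = \left(22 + \frac{133}{6} \cdot 9\right) + 166 = \left(22 + \frac{399}{2}\right) + 166 = \frac{443}{2} + 166 = \frac{775}{2}$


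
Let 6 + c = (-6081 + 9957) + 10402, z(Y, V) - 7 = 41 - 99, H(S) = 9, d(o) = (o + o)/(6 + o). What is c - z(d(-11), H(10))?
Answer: 14323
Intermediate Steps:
d(o) = 2*o/(6 + o) (d(o) = (2*o)/(6 + o) = 2*o/(6 + o))
z(Y, V) = -51 (z(Y, V) = 7 + (41 - 99) = 7 - 58 = -51)
c = 14272 (c = -6 + ((-6081 + 9957) + 10402) = -6 + (3876 + 10402) = -6 + 14278 = 14272)
c - z(d(-11), H(10)) = 14272 - 1*(-51) = 14272 + 51 = 14323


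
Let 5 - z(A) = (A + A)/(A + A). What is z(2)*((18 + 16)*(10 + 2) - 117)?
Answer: 1164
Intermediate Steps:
z(A) = 4 (z(A) = 5 - (A + A)/(A + A) = 5 - 2*A/(2*A) = 5 - 2*A*1/(2*A) = 5 - 1*1 = 5 - 1 = 4)
z(2)*((18 + 16)*(10 + 2) - 117) = 4*((18 + 16)*(10 + 2) - 117) = 4*(34*12 - 117) = 4*(408 - 117) = 4*291 = 1164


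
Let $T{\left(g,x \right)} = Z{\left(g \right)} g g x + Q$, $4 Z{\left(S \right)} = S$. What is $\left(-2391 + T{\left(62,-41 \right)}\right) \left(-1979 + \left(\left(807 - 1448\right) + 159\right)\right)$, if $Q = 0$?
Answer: $6017767633$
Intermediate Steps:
$Z{\left(S \right)} = \frac{S}{4}$
$T{\left(g,x \right)} = \frac{x g^{3}}{4}$ ($T{\left(g,x \right)} = \frac{g}{4} g g x + 0 = \frac{g^{2}}{4} g x + 0 = \frac{g^{3}}{4} x + 0 = \frac{x g^{3}}{4} + 0 = \frac{x g^{3}}{4}$)
$\left(-2391 + T{\left(62,-41 \right)}\right) \left(-1979 + \left(\left(807 - 1448\right) + 159\right)\right) = \left(-2391 + \frac{1}{4} \left(-41\right) 62^{3}\right) \left(-1979 + \left(\left(807 - 1448\right) + 159\right)\right) = \left(-2391 + \frac{1}{4} \left(-41\right) 238328\right) \left(-1979 + \left(-641 + 159\right)\right) = \left(-2391 - 2442862\right) \left(-1979 - 482\right) = \left(-2445253\right) \left(-2461\right) = 6017767633$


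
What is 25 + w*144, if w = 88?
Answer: 12697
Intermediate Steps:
25 + w*144 = 25 + 88*144 = 25 + 12672 = 12697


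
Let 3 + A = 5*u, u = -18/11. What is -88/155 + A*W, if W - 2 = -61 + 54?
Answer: 94357/1705 ≈ 55.341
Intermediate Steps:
u = -18/11 (u = -18*1/11 = -18/11 ≈ -1.6364)
W = -5 (W = 2 + (-61 + 54) = 2 - 7 = -5)
A = -123/11 (A = -3 + 5*(-18/11) = -3 - 90/11 = -123/11 ≈ -11.182)
-88/155 + A*W = -88/155 - 123/11*(-5) = -88*1/155 + 615/11 = -88/155 + 615/11 = 94357/1705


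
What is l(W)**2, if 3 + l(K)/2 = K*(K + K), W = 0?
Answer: 36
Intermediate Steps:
l(K) = -6 + 4*K**2 (l(K) = -6 + 2*(K*(K + K)) = -6 + 2*(K*(2*K)) = -6 + 2*(2*K**2) = -6 + 4*K**2)
l(W)**2 = (-6 + 4*0**2)**2 = (-6 + 4*0)**2 = (-6 + 0)**2 = (-6)**2 = 36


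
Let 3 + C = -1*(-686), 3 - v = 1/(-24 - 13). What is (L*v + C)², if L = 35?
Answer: 852114481/1369 ≈ 6.2244e+5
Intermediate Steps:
v = 112/37 (v = 3 - 1/(-24 - 13) = 3 - 1/(-37) = 3 - 1*(-1/37) = 3 + 1/37 = 112/37 ≈ 3.0270)
C = 683 (C = -3 - 1*(-686) = -3 + 686 = 683)
(L*v + C)² = (35*(112/37) + 683)² = (3920/37 + 683)² = (29191/37)² = 852114481/1369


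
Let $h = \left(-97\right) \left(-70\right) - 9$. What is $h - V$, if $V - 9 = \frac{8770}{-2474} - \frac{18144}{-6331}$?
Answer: $\frac{53039876391}{7831447} \approx 6772.7$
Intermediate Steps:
$V = \frac{65165716}{7831447}$ ($V = 9 + \left(\frac{8770}{-2474} - \frac{18144}{-6331}\right) = 9 + \left(8770 \left(- \frac{1}{2474}\right) - - \frac{18144}{6331}\right) = 9 + \left(- \frac{4385}{1237} + \frac{18144}{6331}\right) = 9 - \frac{5317307}{7831447} = \frac{65165716}{7831447} \approx 8.321$)
$h = 6781$ ($h = 6790 - 9 = 6781$)
$h - V = 6781 - \frac{65165716}{7831447} = \frac{53039876391}{7831447}$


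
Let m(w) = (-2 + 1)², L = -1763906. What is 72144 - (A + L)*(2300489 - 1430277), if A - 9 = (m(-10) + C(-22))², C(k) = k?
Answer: 1534580644816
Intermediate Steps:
m(w) = 1 (m(w) = (-1)² = 1)
A = 450 (A = 9 + (1 - 22)² = 9 + (-21)² = 9 + 441 = 450)
72144 - (A + L)*(2300489 - 1430277) = 72144 - (450 - 1763906)*(2300489 - 1430277) = 72144 - (-1763456)*870212 = 72144 - 1*(-1534580572672) = 72144 + 1534580572672 = 1534580644816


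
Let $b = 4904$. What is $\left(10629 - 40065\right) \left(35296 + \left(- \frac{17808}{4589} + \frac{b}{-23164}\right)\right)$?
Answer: $- \frac{27607402795925832}{26574899} \approx -1.0389 \cdot 10^{9}$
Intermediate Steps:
$\left(10629 - 40065\right) \left(35296 + \left(- \frac{17808}{4589} + \frac{b}{-23164}\right)\right) = \left(10629 - 40065\right) \left(35296 + \left(- \frac{17808}{4589} + \frac{4904}{-23164}\right)\right) = - 29436 \left(35296 + \left(\left(-17808\right) \frac{1}{4589} + 4904 \left(- \frac{1}{23164}\right)\right)\right) = - 29436 \left(35296 - \frac{108752242}{26574899}\right) = \left(-29436\right) \frac{937878882862}{26574899} = - \frac{27607402795925832}{26574899}$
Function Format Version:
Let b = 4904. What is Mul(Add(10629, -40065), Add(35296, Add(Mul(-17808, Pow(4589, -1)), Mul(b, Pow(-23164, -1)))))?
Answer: Rational(-27607402795925832, 26574899) ≈ -1.0389e+9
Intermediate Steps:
Mul(Add(10629, -40065), Add(35296, Add(Mul(-17808, Pow(4589, -1)), Mul(b, Pow(-23164, -1))))) = Mul(Add(10629, -40065), Add(35296, Add(Mul(-17808, Pow(4589, -1)), Mul(4904, Pow(-23164, -1))))) = Mul(-29436, Add(35296, Add(Mul(-17808, Rational(1, 4589)), Mul(4904, Rational(-1, 23164))))) = Mul(-29436, Add(35296, Add(Rational(-17808, 4589), Rational(-1226, 5791)))) = Mul(-29436, Add(35296, Rational(-108752242, 26574899))) = Mul(-29436, Rational(937878882862, 26574899)) = Rational(-27607402795925832, 26574899)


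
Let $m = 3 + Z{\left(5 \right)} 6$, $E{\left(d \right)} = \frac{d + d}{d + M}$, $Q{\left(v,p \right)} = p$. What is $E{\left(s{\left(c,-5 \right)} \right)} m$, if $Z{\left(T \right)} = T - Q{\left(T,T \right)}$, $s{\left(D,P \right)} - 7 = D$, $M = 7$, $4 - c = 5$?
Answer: $\frac{36}{13} \approx 2.7692$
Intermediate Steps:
$c = -1$ ($c = 4 - 5 = -1$)
$s{\left(D,P \right)} = 7 + D$
$E{\left(d \right)} = \frac{2 d}{7 + d}$ ($E{\left(d \right)} = \frac{d + d}{d + 7} = \frac{2 d}{7 + d}$)
$Z{\left(T \right)} = 0$ ($Z{\left(T \right)} = T - T = 0$)
$m = 3$ ($m = 3 + 0 \cdot 6 = 3 + 0 = 3$)
$E{\left(s{\left(c,-5 \right)} \right)} m = \frac{2 \left(7 - 1\right)}{7 + \left(7 - 1\right)} 3 = 2 \cdot 6 \frac{1}{7 + 6} \cdot 3 = 2 \cdot 6 \cdot \frac{1}{13} \cdot 3 = \frac{12}{13} \cdot 3 = \frac{36}{13}$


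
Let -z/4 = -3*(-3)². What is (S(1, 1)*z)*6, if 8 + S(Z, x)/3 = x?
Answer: -13608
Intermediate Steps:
S(Z, x) = -24 + 3*x
z = 108 (z = -(-12)*(-3)² = -(-12)*9 = -4*(-27) = 108)
(S(1, 1)*z)*6 = ((-24 + 3*1)*108)*6 = ((-24 + 3)*108)*6 = -21*108*6 = -2268*6 = -13608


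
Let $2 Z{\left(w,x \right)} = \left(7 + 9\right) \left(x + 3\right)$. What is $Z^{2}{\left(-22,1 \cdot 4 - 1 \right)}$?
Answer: $2304$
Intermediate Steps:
$Z{\left(w,x \right)} = 24 + 8 x$ ($Z{\left(w,x \right)} = \frac{\left(7 + 9\right) \left(x + 3\right)}{2} = \frac{16 \left(3 + x\right)}{2} = \frac{48 + 16 x}{2} = 24 + 8 x$)
$Z^{2}{\left(-22,1 \cdot 4 - 1 \right)} = \left(24 + 8 \left(1 \cdot 4 - 1\right)\right)^{2} = \left(24 + 8 \left(4 - 1\right)\right)^{2} = \left(24 + 8 \cdot 3\right)^{2} = \left(24 + 24\right)^{2} = 48^{2} = 2304$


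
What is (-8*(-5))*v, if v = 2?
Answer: 80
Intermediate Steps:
(-8*(-5))*v = -8*(-5)*2 = 40*2 = 80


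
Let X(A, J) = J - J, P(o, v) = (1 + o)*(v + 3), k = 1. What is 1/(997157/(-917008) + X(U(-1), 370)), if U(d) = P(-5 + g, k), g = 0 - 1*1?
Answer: -917008/997157 ≈ -0.91962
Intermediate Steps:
g = -1 (g = 0 - 1 = -1)
P(o, v) = (1 + o)*(3 + v)
U(d) = -20 (U(d) = 3 + 1 + 3*(-5 - 1) + (-5 - 1)*1 = 3 + 1 + 3*(-6) - 6*1 = 3 + 1 - 18 - 6 = -20)
X(A, J) = 0
1/(997157/(-917008) + X(U(-1), 370)) = 1/(997157/(-917008) + 0) = 1/(997157*(-1/917008) + 0) = 1/(-997157/917008 + 0) = 1/(-997157/917008) = -917008/997157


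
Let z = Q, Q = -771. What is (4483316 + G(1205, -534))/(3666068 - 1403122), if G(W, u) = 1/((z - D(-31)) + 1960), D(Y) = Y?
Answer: 5469645521/2760794120 ≈ 1.9812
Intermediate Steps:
z = -771
G(W, u) = 1/1220 (G(W, u) = 1/((-771 - 1*(-31)) + 1960) = 1/((-771 + 31) + 1960) = 1/(-740 + 1960) = 1/1220)
(4483316 + G(1205, -534))/(3666068 - 1403122) = (4483316 + 1/1220)/(3666068 - 1403122) = (5469645521/1220)/2262946 = (5469645521/1220)*(1/2262946) = 5469645521/2760794120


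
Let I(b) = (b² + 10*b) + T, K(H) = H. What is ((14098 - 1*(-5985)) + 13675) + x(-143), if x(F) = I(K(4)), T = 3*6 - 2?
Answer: 33830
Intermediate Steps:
T = 16 (T = 18 - 2 = 16)
I(b) = 16 + b² + 10*b (I(b) = (b² + 10*b) + 16 = 16 + b² + 10*b)
x(F) = 72 (x(F) = 16 + 4² + 10*4 = 16 + 16 + 40 = 72)
((14098 - 1*(-5985)) + 13675) + x(-143) = ((14098 - 1*(-5985)) + 13675) + 72 = ((14098 + 5985) + 13675) + 72 = (20083 + 13675) + 72 = 33758 + 72 = 33830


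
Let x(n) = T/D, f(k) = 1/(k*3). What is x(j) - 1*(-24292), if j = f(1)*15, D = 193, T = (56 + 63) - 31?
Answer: 4688444/193 ≈ 24292.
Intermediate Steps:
f(k) = 1/(3*k)
T = 88 (T = 119 - 31 = 88)
j = 5 (j = ((⅓)/1)*15 = ((⅓)*1)*15 = (⅓)*15 = 5)
x(n) = 88/193
x(j) - 1*(-24292) = 88/193 - 1*(-24292) = 88/193 + 24292 = 4688444/193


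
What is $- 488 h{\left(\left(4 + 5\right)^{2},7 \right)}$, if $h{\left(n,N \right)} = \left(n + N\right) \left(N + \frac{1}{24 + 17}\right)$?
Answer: $- \frac{12367872}{41} \approx -3.0166 \cdot 10^{5}$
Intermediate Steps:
$h{\left(n,N \right)} = \left(\frac{1}{41} + N\right) \left(N + n\right)$ ($h{\left(n,N \right)} = \left(N + n\right) \left(N + \frac{1}{41}\right) = \left(N + n\right) \left(\frac{1}{41} + N\right) = \left(\frac{1}{41} + N\right) \left(N + n\right)$)
$- 488 h{\left(\left(4 + 5\right)^{2},7 \right)} = - 488 \left(7^{2} + \frac{1}{41} \cdot 7 + \frac{\left(4 + 5\right)^{2}}{41} + 7 \left(4 + 5\right)^{2}\right) = - 488 \left(49 + \frac{7}{41} + \frac{9^{2}}{41} + 7 \cdot 9^{2}\right) = - 488 \left(49 + \frac{7}{41} + \frac{1}{41} \cdot 81 + 7 \cdot 81\right) = - 488 \left(49 + \frac{7}{41} + \frac{81}{41} + 567\right) = \left(-488\right) \frac{25344}{41} = - \frac{12367872}{41}$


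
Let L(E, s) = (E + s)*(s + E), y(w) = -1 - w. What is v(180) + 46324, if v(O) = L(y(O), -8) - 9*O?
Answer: 80425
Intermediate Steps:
L(E, s) = (E + s)² (L(E, s) = (E + s)*(E + s) = (E + s)²)
v(O) = (-9 - O)² - 9*O (v(O) = ((-1 - O) - 8)² - 9*O = (-9 - O)² - 9*O)
v(180) + 46324 = ((9 + 180)² - 9*180) + 46324 = (189² - 1620) + 46324 = (35721 - 1620) + 46324 = 34101 + 46324 = 80425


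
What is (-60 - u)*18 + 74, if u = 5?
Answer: -1096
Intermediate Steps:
(-60 - u)*18 + 74 = (-60 - 1*5)*18 + 74 = (-60 - 5)*18 + 74 = -65*18 + 74 = -1170 + 74 = -1096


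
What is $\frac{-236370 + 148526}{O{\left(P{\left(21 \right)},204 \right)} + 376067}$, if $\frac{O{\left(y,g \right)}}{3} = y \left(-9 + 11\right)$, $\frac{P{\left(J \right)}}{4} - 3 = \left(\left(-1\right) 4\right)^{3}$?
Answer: $- \frac{87844}{374603} \approx -0.2345$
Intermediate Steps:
$P{\left(J \right)} = -244$ ($P{\left(J \right)} = 12 + 4 \left(\left(-1\right) 4\right)^{3} = 12 + 4 \left(-4\right)^{3} = 12 + 4 \left(-64\right) = 12 - 256 = -244$)
$O{\left(y,g \right)} = 6 y$ ($O{\left(y,g \right)} = 3 y \left(-9 + 11\right) = 3 y 2 = 3 \cdot 2 y = 6 y$)
$\frac{-236370 + 148526}{O{\left(P{\left(21 \right)},204 \right)} + 376067} = \frac{-236370 + 148526}{6 \left(-244\right) + 376067} = - \frac{87844}{-1464 + 376067} = - \frac{87844}{374603}$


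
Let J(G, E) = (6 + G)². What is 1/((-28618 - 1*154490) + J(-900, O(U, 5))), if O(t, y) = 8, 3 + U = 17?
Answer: 1/616128 ≈ 1.6230e-6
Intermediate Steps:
U = 14 (U = -3 + 17 = 14)
1/((-28618 - 1*154490) + J(-900, O(U, 5))) = 1/((-28618 - 1*154490) + (6 - 900)²) = 1/((-28618 - 154490) + (-894)²) = 1/(-183108 + 799236) = 1/616128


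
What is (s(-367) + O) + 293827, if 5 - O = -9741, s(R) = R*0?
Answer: 303573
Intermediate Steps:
s(R) = 0
O = 9746 (O = 5 - 1*(-9741) = 5 + 9741 = 9746)
(s(-367) + O) + 293827 = (0 + 9746) + 293827 = 9746 + 293827 = 303573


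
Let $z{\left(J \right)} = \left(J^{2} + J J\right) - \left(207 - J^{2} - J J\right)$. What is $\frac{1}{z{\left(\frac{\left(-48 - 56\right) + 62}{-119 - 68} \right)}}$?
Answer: $- \frac{34969}{7231527} \approx -0.0048356$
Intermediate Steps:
$z{\left(J \right)} = -207 + 4 J^{2}$ ($z{\left(J \right)} = \left(J^{2} + J^{2}\right) + \left(\left(J^{2} + J^{2}\right) - 207\right) = 2 J^{2} + \left(2 J^{2} - 207\right) = 2 J^{2} + \left(-207 + 2 J^{2}\right) = -207 + 4 J^{2}$)
$\frac{1}{z{\left(\frac{\left(-48 - 56\right) + 62}{-119 - 68} \right)}} = \frac{1}{-207 + 4 \left(\frac{\left(-48 - 56\right) + 62}{-119 - 68}\right)^{2}} = \frac{1}{-207 + 4 \left(\frac{\left(-48 - 56\right) + 62}{-187}\right)^{2}} = \frac{1}{-207 + 4 \left(\left(-104 + 62\right) \left(- \frac{1}{187}\right)\right)^{2}} = \frac{1}{-207 + 4 \left(\left(-42\right) \left(- \frac{1}{187}\right)\right)^{2}} = \frac{1}{-207 + 4 \left(\frac{42}{187}\right)^{2}} = \frac{1}{-207 + 4 \cdot \frac{1764}{34969}} = \frac{1}{-207 + \frac{7056}{34969}} = \frac{1}{- \frac{7231527}{34969}} = - \frac{34969}{7231527}$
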